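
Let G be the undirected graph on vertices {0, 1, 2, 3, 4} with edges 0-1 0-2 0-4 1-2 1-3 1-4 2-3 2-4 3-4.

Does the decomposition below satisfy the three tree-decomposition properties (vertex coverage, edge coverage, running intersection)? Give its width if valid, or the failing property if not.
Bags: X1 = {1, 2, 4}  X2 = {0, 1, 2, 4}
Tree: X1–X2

A tree decomposition must satisfy three properties: every vertex lies in some bag; for every edge, both endpoints lie together in some bag; and for every vertex, the bags containing it form a connected subtree. Here vertex 3 appears in no bag, so the decomposition is invalid.

No — vertex 3 appears in no bag.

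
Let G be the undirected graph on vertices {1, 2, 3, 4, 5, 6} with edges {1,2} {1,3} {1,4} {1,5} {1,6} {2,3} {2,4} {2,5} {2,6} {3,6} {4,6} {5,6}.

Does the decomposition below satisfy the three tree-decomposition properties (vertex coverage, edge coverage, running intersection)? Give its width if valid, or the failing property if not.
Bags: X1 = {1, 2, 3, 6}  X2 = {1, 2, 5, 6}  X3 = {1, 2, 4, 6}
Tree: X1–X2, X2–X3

Vertex coverage: the bags together contain {1, 2, 3, 4, 5, 6}, the full vertex set. Edge coverage: each edge of G has both endpoints in at least one bag. Running intersection: for every vertex, the bags containing it form a connected subtree. All three properties hold, so this is a valid tree decomposition of width max|bag| − 1 = 3, and hence tw(G) ≤ 3.

Yes; width 3.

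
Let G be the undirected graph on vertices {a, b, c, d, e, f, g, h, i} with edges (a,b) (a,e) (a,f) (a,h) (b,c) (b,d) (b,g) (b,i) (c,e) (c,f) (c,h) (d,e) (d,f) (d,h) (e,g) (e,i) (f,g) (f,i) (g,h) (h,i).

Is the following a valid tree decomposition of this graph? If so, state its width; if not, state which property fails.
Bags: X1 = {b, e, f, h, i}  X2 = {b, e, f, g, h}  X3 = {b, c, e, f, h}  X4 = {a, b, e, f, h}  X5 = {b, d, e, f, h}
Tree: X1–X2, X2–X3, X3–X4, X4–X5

Yes; width 4.

Vertex coverage: the bags together contain {a, b, c, d, e, f, g, h, i}, the full vertex set. Edge coverage: each edge of G has both endpoints in at least one bag. Running intersection: for every vertex, the bags containing it form a connected subtree. All three properties hold, so this is a valid tree decomposition of width max|bag| − 1 = 4, and hence tw(G) ≤ 4.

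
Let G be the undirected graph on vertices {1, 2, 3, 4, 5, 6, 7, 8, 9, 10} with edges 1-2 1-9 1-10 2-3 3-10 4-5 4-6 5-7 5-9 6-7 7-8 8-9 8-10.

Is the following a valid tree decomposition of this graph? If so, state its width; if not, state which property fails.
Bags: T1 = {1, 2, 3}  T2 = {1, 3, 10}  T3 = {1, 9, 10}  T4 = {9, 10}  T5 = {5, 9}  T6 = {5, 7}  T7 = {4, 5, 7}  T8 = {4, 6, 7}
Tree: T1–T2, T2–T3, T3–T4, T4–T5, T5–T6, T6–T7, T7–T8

A tree decomposition must satisfy three properties: every vertex lies in some bag; for every edge, both endpoints lie together in some bag; and for every vertex, the bags containing it form a connected subtree. Here vertex 8 appears in no bag, so the decomposition is invalid.

No — vertex 8 appears in no bag.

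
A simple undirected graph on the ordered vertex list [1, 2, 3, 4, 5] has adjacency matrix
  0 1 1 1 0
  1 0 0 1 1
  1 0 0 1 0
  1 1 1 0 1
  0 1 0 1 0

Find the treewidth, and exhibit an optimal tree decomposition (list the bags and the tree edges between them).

Each bag holds 3 vertices, so the decomposition has width 2, which upper-bounds the treewidth. For the lower bound, the 3 vertices {1, 2, 4} are pairwise adjacent, and any tree decomposition puts a clique entirely inside one bag — forcing width ≥ 2. Combining the bounds, tw(G) = 2.

Treewidth 2.
One such decomposition:
Bags: B1 = {1, 2, 4}  B2 = {1, 3, 4}  B3 = {2, 4, 5}
Tree: B1–B2, B1–B3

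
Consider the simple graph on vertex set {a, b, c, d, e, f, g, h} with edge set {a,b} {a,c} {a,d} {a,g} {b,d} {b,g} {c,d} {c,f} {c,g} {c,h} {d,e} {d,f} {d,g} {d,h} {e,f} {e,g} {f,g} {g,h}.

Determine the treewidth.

3

A width-3 tree decomposition is:
Bags: B1 = {a, c, d, g}  B2 = {a, b, d, g}  B3 = {c, d, f, g}  B4 = {c, d, g, h}  B5 = {d, e, f, g}
Tree: B1–B2, B1–B3, B1–B4, B3–B5
Each bag holds 4 vertices, so the decomposition has width 3, which upper-bounds the treewidth. Conversely, {d, e, f, g} is a clique of size 4, and the vertices of any clique must share a bag in every tree decomposition; so some bag has ≥ 4 vertices and tw(G) ≥ 3. Therefore the treewidth is 3.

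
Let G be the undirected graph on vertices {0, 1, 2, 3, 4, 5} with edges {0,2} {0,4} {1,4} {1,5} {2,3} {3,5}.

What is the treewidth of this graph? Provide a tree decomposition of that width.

Each bag holds 3 vertices, so the decomposition has width 2, which upper-bounds the treewidth. Since 5–1–4–0–2–3–5 is a cycle in G, G is not acyclic. Forests are exactly the graphs of treewidth ≤ 1, so tw(G) ≥ 2. The upper and lower bounds meet at 2, so that is the treewidth.

Treewidth 2.
One optimal decomposition is:
Bags: B1 = {1, 4, 5}  B2 = {0, 4, 5}  B3 = {0, 2, 5}  B4 = {2, 3, 5}
Tree: B1–B2, B2–B3, B3–B4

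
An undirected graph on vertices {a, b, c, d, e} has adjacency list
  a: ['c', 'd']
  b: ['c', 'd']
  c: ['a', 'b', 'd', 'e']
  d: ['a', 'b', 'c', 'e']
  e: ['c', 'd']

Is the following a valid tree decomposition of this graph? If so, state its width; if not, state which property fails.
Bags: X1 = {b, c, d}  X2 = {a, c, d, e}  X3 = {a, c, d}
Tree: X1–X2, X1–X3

No — bags containing vertex a are not connected in the tree.

A tree decomposition must satisfy three properties: every vertex lies in some bag; for every edge, both endpoints lie together in some bag; and for every vertex, the bags containing it form a connected subtree. Here bags containing vertex a are not connected in the tree, so the decomposition is invalid.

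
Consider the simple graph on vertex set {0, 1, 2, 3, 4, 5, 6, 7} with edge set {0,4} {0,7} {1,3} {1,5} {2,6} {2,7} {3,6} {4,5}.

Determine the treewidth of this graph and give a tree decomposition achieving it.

Every bag has size at most 3, so the width is 3 − 1 = 2 and tw(G) ≤ 2. The edges 2–6–3–1–5–4–0–7–2 form a cycle, so G is not a tree and its treewidth is at least 2. Combining the bounds, tw(G) = 2.

Treewidth 2.
Bags: B1 = {2, 3, 6}  B2 = {1, 2, 3}  B3 = {1, 2, 5}  B4 = {2, 4, 5}  B5 = {0, 2, 4}  B6 = {0, 2, 7}
Tree: B1–B2, B2–B3, B3–B4, B4–B5, B5–B6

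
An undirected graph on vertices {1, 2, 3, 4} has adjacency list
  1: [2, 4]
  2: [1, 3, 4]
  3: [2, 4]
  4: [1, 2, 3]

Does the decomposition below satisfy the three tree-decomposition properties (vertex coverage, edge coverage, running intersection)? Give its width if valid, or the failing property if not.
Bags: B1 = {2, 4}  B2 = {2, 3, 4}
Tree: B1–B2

A tree decomposition must satisfy three properties: every vertex lies in some bag; for every edge, both endpoints lie together in some bag; and for every vertex, the bags containing it form a connected subtree. Here vertex 1 appears in no bag, so the decomposition is invalid.

No — vertex 1 appears in no bag.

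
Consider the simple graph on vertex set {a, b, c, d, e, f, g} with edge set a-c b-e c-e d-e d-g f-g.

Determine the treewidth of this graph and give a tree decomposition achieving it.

Treewidth 1.
One such decomposition:
Bags: B1 = {c, e}  B2 = {b, e}  B3 = {d, e}  B4 = {a, c}  B5 = {d, g}  B6 = {f, g}
Tree: B1–B2, B2–B3, B1–B4, B3–B5, B5–B6

The largest bag has 2 vertices, giving width 1; this decomposition certifies tw(G) ≤ 1. Any graph with an edge has treewidth ≥ 1, and G has the edge c–e. The upper and lower bounds meet at 1, so that is the treewidth.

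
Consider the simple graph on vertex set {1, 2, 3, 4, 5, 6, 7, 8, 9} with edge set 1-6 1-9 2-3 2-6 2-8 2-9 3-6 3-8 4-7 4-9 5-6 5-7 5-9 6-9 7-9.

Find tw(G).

A width-2 tree decomposition is:
Bags: B1 = {5, 6, 9}  B2 = {5, 7, 9}  B3 = {4, 7, 9}  B4 = {2, 6, 9}  B5 = {1, 6, 9}  B6 = {2, 3, 6}  B7 = {2, 3, 8}
Tree: B1–B2, B2–B3, B1–B4, B4–B5, B4–B6, B6–B7
Each bag holds 3 vertices, so the decomposition has width 2, which upper-bounds the treewidth. On the other hand G contains the 3-clique {2, 3, 8}. A clique must lie in a single bag of any decomposition, so no decomposition can have width below 2. The upper and lower bounds meet at 2, so that is the treewidth.

2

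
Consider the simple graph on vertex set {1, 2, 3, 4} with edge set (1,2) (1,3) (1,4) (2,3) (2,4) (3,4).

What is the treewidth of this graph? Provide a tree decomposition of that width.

A single bag containing all 4 vertices is trivially a valid decomposition of width 3. For the lower bound, the 4 vertices {1, 2, 3, 4} are pairwise adjacent, and any tree decomposition puts a clique entirely inside one bag — forcing width ≥ 3. Combining the bounds, tw(G) = 3.

Treewidth 3.
Bags: B1 = {1, 2, 3, 4}
Tree: (single bag)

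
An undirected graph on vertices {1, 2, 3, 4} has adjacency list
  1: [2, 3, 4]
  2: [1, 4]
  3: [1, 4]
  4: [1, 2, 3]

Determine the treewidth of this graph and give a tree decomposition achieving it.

Each bag holds 3 vertices, so the decomposition has width 2, which upper-bounds the treewidth. Conversely, {1, 2, 4} is a clique of size 3, and the vertices of any clique must share a bag in every tree decomposition; so some bag has ≥ 3 vertices and tw(G) ≥ 2. Therefore the treewidth is 2.

Treewidth 2.
One optimal decomposition is:
Bags: B1 = {1, 3, 4}  B2 = {1, 2, 4}
Tree: B1–B2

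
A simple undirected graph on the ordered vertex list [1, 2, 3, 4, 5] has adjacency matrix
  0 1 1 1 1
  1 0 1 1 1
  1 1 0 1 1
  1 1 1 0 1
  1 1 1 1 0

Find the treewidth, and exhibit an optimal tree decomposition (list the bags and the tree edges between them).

With just one bag of size 5, the width is 5 − 1 = 4, so tw(G) ≤ 4. On the other hand G contains the 5-clique {1, 2, 3, 4, 5}. A clique must lie in a single bag of any decomposition, so no decomposition can have width below 4. Combining the bounds, tw(G) = 4.

Treewidth 4.
One such decomposition:
Bags: B1 = {1, 2, 3, 4, 5}
Tree: (single bag)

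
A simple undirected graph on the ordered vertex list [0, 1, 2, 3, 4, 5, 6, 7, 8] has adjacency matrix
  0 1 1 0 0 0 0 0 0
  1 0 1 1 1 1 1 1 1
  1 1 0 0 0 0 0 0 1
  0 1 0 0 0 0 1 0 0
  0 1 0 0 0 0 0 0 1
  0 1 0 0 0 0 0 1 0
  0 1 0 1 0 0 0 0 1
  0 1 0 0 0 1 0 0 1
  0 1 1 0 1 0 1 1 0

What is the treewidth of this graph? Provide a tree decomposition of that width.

Treewidth 2.
One such decomposition:
Bags: B1 = {1, 3, 6}  B2 = {1, 6, 8}  B3 = {1, 7, 8}  B4 = {1, 2, 8}  B5 = {0, 1, 2}  B6 = {1, 4, 8}  B7 = {1, 5, 7}
Tree: B1–B2, B2–B3, B2–B4, B4–B5, B4–B6, B3–B7

Each bag holds 3 vertices, so the decomposition has width 2, which upper-bounds the treewidth. For the lower bound, the 3 vertices {0, 1, 2} are pairwise adjacent, and any tree decomposition puts a clique entirely inside one bag — forcing width ≥ 2. Hence tw(G) = 2 exactly.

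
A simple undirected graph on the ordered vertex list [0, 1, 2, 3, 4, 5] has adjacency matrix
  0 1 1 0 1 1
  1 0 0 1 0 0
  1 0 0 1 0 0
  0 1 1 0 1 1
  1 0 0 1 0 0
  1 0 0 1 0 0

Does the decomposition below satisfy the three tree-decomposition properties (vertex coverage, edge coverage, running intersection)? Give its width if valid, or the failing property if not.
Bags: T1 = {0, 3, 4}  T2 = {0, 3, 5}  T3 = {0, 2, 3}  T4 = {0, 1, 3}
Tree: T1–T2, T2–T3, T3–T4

Yes; width 2.

Every vertex of G appears in some bag (union = {0, 1, 2, 3, 4, 5}); every edge is covered by a bag; and for each vertex v the set of bags containing v is connected in the bag tree. The decomposition is therefore valid. The largest bag has 3 vertices, so the width is 2.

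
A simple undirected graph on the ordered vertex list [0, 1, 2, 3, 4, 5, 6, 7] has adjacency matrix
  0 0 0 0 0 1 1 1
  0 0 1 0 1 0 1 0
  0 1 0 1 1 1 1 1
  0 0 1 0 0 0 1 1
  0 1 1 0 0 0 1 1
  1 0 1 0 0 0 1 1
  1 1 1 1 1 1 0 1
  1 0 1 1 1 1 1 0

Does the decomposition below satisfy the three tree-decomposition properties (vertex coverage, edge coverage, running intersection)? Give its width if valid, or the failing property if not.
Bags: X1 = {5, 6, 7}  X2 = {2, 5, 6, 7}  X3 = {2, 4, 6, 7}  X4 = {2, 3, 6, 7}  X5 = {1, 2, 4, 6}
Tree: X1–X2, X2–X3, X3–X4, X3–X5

A tree decomposition must satisfy three properties: every vertex lies in some bag; for every edge, both endpoints lie together in some bag; and for every vertex, the bags containing it form a connected subtree. Here vertex 0 appears in no bag, so the decomposition is invalid.

No — vertex 0 appears in no bag.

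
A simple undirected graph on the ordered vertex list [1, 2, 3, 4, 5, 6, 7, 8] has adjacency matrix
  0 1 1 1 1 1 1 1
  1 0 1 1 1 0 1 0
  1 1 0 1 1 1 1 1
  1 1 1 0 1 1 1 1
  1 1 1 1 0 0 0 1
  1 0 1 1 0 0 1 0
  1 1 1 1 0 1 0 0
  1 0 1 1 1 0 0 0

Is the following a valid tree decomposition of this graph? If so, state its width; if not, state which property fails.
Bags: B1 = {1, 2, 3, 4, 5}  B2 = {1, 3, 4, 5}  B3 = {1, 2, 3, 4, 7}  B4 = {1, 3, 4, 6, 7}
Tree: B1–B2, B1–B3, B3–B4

No — vertex 8 appears in no bag.

A tree decomposition must satisfy three properties: every vertex lies in some bag; for every edge, both endpoints lie together in some bag; and for every vertex, the bags containing it form a connected subtree. Here vertex 8 appears in no bag, so the decomposition is invalid.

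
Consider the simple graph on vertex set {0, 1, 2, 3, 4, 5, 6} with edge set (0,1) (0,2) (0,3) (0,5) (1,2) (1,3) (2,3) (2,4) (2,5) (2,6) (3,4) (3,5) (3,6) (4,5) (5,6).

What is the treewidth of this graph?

3

A width-3 tree decomposition is:
Bags: B1 = {2, 3, 4, 5}  B2 = {0, 2, 3, 5}  B3 = {0, 1, 2, 3}  B4 = {2, 3, 5, 6}
Tree: B1–B2, B2–B3, B2–B4
Every bag has size at most 4, so the width is 4 − 1 = 3 and tw(G) ≤ 3. For the lower bound, the 4 vertices {0, 1, 2, 3} are pairwise adjacent, and any tree decomposition puts a clique entirely inside one bag — forcing width ≥ 3. The upper and lower bounds meet at 3, so that is the treewidth.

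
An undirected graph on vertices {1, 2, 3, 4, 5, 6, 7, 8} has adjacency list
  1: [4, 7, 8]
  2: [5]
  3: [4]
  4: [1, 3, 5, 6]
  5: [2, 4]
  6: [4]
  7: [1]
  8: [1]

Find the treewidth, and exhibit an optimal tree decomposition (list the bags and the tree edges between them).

Each bag holds 2 vertices, so the decomposition has width 1, which upper-bounds the treewidth. Since G has at least one edge (e.g. 1–7), it is not an edgeless graph, so tw(G) ≥ 1. Therefore the treewidth is 1.

Treewidth 1.
One optimal decomposition is:
Bags: B1 = {1, 7}  B2 = {1, 4}  B3 = {4, 5}  B4 = {2, 5}  B5 = {3, 4}  B6 = {4, 6}  B7 = {1, 8}
Tree: B1–B2, B2–B3, B3–B4, B2–B5, B3–B6, B2–B7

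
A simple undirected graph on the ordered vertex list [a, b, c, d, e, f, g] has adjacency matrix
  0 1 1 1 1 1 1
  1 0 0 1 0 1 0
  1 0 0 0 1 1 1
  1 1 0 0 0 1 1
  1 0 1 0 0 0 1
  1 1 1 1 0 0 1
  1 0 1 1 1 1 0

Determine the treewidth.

3

A width-3 tree decomposition is:
Bags: B1 = {a, b, d, f}  B2 = {a, d, f, g}  B3 = {a, c, f, g}  B4 = {a, c, e, g}
Tree: B1–B2, B2–B3, B3–B4
The largest bag has 4 vertices, giving width 3; this decomposition certifies tw(G) ≤ 3. Conversely, {a, c, e, g} is a clique of size 4, and the vertices of any clique must share a bag in every tree decomposition; so some bag has ≥ 4 vertices and tw(G) ≥ 3. The upper and lower bounds meet at 3, so that is the treewidth.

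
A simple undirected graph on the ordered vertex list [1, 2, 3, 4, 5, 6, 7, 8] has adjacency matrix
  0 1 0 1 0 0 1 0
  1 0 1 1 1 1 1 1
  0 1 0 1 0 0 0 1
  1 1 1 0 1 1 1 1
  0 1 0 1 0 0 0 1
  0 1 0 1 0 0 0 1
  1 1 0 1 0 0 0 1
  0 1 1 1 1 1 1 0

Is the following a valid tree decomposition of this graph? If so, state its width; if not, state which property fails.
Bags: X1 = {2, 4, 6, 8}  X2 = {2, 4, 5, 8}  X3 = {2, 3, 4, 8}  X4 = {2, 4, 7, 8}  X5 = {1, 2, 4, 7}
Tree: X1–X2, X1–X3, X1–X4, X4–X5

Yes; width 3.

Every vertex of G appears in some bag (union = {1, 2, 3, 4, 5, 6, 7, 8}); every edge is covered by a bag; and for each vertex v the set of bags containing v is connected in the bag tree. The decomposition is therefore valid. The largest bag has 4 vertices, so the width is 3.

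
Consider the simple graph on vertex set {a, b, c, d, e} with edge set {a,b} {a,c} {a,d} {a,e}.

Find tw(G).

A width-1 tree decomposition is:
Bags: B1 = {a, e}  B2 = {a, d}  B3 = {a, b}  B4 = {a, c}
Tree: B1–B2, B1–B3, B3–B4
Every bag has size at most 2, so the width is 2 − 1 = 1 and tw(G) ≤ 1. Since G has at least one edge (e.g. e–a), it is not an edgeless graph, so tw(G) ≥ 1. Hence tw(G) = 1 exactly.

1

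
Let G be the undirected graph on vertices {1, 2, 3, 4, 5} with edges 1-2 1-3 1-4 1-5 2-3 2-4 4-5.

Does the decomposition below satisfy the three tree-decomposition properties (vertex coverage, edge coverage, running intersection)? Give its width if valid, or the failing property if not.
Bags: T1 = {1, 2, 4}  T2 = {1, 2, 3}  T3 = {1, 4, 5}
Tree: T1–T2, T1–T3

Yes; width 2.

Every vertex of G appears in some bag (union = {1, 2, 3, 4, 5}); every edge is covered by a bag; and for each vertex v the set of bags containing v is connected in the bag tree. The decomposition is therefore valid. The largest bag has 3 vertices, so the width is 2.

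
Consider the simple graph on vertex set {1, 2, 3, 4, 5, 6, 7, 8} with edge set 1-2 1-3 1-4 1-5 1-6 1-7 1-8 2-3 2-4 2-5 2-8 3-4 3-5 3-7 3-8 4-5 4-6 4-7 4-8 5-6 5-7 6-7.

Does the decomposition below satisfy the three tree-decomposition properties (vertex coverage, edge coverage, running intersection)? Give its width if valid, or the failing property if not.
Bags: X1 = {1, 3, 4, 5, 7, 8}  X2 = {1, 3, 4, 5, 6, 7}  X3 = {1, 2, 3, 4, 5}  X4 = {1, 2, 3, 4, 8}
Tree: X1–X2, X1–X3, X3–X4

A tree decomposition must satisfy three properties: every vertex lies in some bag; for every edge, both endpoints lie together in some bag; and for every vertex, the bags containing it form a connected subtree. Here bags containing vertex 8 are not connected in the tree, so the decomposition is invalid.

No — bags containing vertex 8 are not connected in the tree.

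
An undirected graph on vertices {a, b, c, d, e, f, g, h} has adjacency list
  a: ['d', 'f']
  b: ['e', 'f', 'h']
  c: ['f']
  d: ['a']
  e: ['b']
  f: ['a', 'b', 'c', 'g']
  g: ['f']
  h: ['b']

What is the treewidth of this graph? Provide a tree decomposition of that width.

Treewidth 1.
One such decomposition:
Bags: B1 = {b, f}  B2 = {f, g}  B3 = {c, f}  B4 = {b, e}  B5 = {a, f}  B6 = {b, h}  B7 = {a, d}
Tree: B1–B2, B1–B3, B1–B4, B2–B5, B1–B6, B5–B7

The largest bag has 2 vertices, giving width 1; this decomposition certifies tw(G) ≤ 1. G has an edge, so its treewidth is at least 1. Hence tw(G) = 1 exactly.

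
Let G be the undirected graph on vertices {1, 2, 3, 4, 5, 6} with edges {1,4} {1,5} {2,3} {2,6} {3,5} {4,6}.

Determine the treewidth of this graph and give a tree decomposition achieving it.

The largest bag has 3 vertices, giving width 2; this decomposition certifies tw(G) ≤ 2. For the lower bound, G contains the cycle 4–1–5–3–2–6–4, so G is not a forest; only forests have treewidth ≤ 1, hence tw(G) ≥ 2. Hence tw(G) = 2 exactly.

Treewidth 2.
One optimal decomposition is:
Bags: B1 = {1, 4, 5}  B2 = {3, 4, 5}  B3 = {2, 3, 4}  B4 = {2, 4, 6}
Tree: B1–B2, B2–B3, B3–B4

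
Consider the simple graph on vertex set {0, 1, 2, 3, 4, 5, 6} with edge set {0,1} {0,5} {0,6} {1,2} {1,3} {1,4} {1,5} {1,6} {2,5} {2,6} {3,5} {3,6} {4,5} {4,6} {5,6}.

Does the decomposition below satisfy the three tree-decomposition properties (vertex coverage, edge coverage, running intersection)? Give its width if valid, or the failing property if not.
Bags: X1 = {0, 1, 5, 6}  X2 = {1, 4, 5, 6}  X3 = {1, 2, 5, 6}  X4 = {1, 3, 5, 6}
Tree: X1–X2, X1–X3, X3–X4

Vertex coverage: the bags together contain {0, 1, 2, 3, 4, 5, 6}, the full vertex set. Edge coverage: each edge of G has both endpoints in at least one bag. Running intersection: for every vertex, the bags containing it form a connected subtree. All three properties hold, so this is a valid tree decomposition of width max|bag| − 1 = 3, and hence tw(G) ≤ 3.

Yes; width 3.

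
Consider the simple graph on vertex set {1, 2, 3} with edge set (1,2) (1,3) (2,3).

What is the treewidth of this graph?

A width-2 tree decomposition is:
Bags: B1 = {1, 2, 3}
Tree: (single bag)
With just one bag of size 3, the width is 3 − 1 = 2, so tw(G) ≤ 2. Conversely, {1, 2, 3} is a clique of size 3, and the vertices of any clique must share a bag in every tree decomposition; so some bag has ≥ 3 vertices and tw(G) ≥ 2. Hence tw(G) = 2 exactly.

2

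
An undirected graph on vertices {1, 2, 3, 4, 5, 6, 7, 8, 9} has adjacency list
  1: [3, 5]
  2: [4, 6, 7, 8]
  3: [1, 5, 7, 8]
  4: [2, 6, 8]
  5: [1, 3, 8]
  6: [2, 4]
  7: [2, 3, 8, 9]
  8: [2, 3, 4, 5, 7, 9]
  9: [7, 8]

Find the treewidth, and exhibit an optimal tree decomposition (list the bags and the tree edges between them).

The largest bag has 3 vertices, giving width 2; this decomposition certifies tw(G) ≤ 2. For the lower bound, the 3 vertices {2, 4, 8} are pairwise adjacent, and any tree decomposition puts a clique entirely inside one bag — forcing width ≥ 2. Combining the bounds, tw(G) = 2.

Treewidth 2.
One optimal decomposition is:
Bags: B1 = {2, 4, 8}  B2 = {2, 7, 8}  B3 = {3, 7, 8}  B4 = {2, 4, 6}  B5 = {7, 8, 9}  B6 = {3, 5, 8}  B7 = {1, 3, 5}
Tree: B1–B2, B2–B3, B1–B4, B2–B5, B3–B6, B6–B7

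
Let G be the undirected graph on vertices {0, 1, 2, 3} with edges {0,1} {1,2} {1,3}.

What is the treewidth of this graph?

1

A width-1 tree decomposition is:
Bags: B1 = {1, 2}  B2 = {1, 3}  B3 = {0, 1}
Tree: B1–B2, B2–B3
The largest bag has 2 vertices, giving width 1; this decomposition certifies tw(G) ≤ 1. Since G has at least one edge (e.g. 2–1), it is not an edgeless graph, so tw(G) ≥ 1. Hence tw(G) = 1 exactly.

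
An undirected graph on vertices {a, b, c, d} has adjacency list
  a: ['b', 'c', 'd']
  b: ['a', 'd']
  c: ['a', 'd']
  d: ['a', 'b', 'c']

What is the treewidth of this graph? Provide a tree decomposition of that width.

Treewidth 2.
One optimal decomposition is:
Bags: B1 = {a, c, d}  B2 = {a, b, d}
Tree: B1–B2

Every bag has size at most 3, so the width is 3 − 1 = 2 and tw(G) ≤ 2. Conversely, {a, c, d} is a clique of size 3, and the vertices of any clique must share a bag in every tree decomposition; so some bag has ≥ 3 vertices and tw(G) ≥ 2. The upper and lower bounds meet at 2, so that is the treewidth.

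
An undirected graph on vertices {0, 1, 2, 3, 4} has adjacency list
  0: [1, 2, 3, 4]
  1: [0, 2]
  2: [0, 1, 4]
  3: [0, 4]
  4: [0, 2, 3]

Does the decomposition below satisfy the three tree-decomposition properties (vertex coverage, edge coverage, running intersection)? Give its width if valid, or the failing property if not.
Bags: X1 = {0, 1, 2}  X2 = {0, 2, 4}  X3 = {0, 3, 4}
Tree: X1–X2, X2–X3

Yes; width 2.

Every vertex of G appears in some bag (union = {0, 1, 2, 3, 4}); every edge is covered by a bag; and for each vertex v the set of bags containing v is connected in the bag tree. The decomposition is therefore valid. The largest bag has 3 vertices, so the width is 2.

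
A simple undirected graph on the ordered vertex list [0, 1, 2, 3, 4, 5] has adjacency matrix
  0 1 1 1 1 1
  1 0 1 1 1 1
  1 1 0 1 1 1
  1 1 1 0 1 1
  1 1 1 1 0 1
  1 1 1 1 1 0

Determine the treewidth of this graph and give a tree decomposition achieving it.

Treewidth 5.
One such decomposition:
Bags: B1 = {0, 1, 2, 3, 4, 5}
Tree: (single bag)

With just one bag of size 6, the width is 6 − 1 = 5, so tw(G) ≤ 5. On the other hand G contains the 6-clique {0, 1, 2, 3, 4, 5}. A clique must lie in a single bag of any decomposition, so no decomposition can have width below 5. Therefore the treewidth is 5.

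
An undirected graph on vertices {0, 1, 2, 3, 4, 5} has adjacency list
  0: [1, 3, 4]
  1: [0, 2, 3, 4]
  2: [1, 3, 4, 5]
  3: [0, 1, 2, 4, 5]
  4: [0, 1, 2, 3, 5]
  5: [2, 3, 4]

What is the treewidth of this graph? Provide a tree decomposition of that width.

Treewidth 3.
One optimal decomposition is:
Bags: B1 = {1, 2, 3, 4}  B2 = {0, 1, 3, 4}  B3 = {2, 3, 4, 5}
Tree: B1–B2, B1–B3

Every bag has size at most 4, so the width is 4 − 1 = 3 and tw(G) ≤ 3. On the other hand G contains the 4-clique {0, 1, 3, 4}. A clique must lie in a single bag of any decomposition, so no decomposition can have width below 3. Therefore the treewidth is 3.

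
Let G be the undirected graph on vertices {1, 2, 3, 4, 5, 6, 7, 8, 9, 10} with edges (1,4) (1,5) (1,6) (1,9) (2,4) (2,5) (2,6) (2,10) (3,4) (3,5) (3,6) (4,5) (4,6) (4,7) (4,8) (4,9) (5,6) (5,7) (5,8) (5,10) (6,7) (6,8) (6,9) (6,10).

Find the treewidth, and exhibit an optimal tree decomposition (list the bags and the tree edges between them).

The largest bag has 4 vertices, giving width 3; this decomposition certifies tw(G) ≤ 3. On the other hand G contains the 4-clique {2, 5, 6, 10}. A clique must lie in a single bag of any decomposition, so no decomposition can have width below 3. Combining the bounds, tw(G) = 3.

Treewidth 3.
Bags: B1 = {2, 5, 6, 10}  B2 = {2, 4, 5, 6}  B3 = {1, 4, 5, 6}  B4 = {1, 4, 6, 9}  B5 = {3, 4, 5, 6}  B6 = {4, 5, 6, 7}  B7 = {4, 5, 6, 8}
Tree: B1–B2, B2–B3, B3–B4, B3–B5, B5–B6, B5–B7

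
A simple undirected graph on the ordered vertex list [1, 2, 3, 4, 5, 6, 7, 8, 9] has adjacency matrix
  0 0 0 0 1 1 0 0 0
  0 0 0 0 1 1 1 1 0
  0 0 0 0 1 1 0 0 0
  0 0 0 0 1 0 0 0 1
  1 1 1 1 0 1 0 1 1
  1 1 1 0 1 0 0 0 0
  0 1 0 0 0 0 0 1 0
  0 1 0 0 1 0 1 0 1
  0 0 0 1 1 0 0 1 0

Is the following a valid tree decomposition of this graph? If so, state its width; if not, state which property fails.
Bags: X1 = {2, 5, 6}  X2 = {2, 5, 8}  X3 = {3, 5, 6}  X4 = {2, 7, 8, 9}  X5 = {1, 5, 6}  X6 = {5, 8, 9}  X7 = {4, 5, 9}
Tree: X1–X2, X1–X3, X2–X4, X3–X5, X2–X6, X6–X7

No — bags containing vertex 9 are not connected in the tree.

A tree decomposition must satisfy three properties: every vertex lies in some bag; for every edge, both endpoints lie together in some bag; and for every vertex, the bags containing it form a connected subtree. Here bags containing vertex 9 are not connected in the tree, so the decomposition is invalid.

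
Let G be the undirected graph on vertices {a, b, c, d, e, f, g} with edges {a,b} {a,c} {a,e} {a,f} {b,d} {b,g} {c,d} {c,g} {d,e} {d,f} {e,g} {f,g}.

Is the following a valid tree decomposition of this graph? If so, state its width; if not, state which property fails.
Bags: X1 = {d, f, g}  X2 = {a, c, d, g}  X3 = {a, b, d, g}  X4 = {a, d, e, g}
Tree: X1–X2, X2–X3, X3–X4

A tree decomposition must satisfy three properties: every vertex lies in some bag; for every edge, both endpoints lie together in some bag; and for every vertex, the bags containing it form a connected subtree. Here edge (a,f) lies in no bag, so the decomposition is invalid.

No — edge (a,f) lies in no bag.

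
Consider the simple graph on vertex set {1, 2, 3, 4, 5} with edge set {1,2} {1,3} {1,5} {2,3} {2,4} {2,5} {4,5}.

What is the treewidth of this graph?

2

A width-2 tree decomposition is:
Bags: B1 = {1, 2, 3}  B2 = {1, 2, 5}  B3 = {2, 4, 5}
Tree: B1–B2, B2–B3
The largest bag has 3 vertices, giving width 2; this decomposition certifies tw(G) ≤ 2. On the other hand G contains the 3-clique {1, 2, 3}. A clique must lie in a single bag of any decomposition, so no decomposition can have width below 2. Therefore the treewidth is 2.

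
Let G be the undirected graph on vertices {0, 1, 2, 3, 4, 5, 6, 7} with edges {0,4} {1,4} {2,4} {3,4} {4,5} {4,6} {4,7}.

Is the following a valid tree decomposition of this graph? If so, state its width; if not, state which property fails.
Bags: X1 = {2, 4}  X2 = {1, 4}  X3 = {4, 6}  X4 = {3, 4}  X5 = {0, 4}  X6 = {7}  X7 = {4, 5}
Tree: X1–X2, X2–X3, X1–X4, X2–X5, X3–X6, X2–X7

No — edge (4,7) lies in no bag.

A tree decomposition must satisfy three properties: every vertex lies in some bag; for every edge, both endpoints lie together in some bag; and for every vertex, the bags containing it form a connected subtree. Here edge (4,7) lies in no bag, so the decomposition is invalid.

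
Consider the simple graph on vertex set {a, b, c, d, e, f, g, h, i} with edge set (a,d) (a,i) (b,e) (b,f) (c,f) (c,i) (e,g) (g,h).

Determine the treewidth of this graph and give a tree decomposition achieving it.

Treewidth 1.
One such decomposition:
Bags: B1 = {g, h}  B2 = {e, g}  B3 = {b, e}  B4 = {b, f}  B5 = {c, f}  B6 = {c, i}  B7 = {a, i}  B8 = {a, d}
Tree: B1–B2, B2–B3, B3–B4, B4–B5, B5–B6, B6–B7, B7–B8

Each bag holds 2 vertices, so the decomposition has width 1, which upper-bounds the treewidth. Since G has at least one edge (e.g. h–g), it is not an edgeless graph, so tw(G) ≥ 1. The upper and lower bounds meet at 1, so that is the treewidth.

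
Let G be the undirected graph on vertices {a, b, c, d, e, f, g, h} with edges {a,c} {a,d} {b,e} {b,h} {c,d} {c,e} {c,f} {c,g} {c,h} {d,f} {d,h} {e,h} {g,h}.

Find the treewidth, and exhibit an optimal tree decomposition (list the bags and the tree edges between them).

Treewidth 2.
One such decomposition:
Bags: B1 = {c, d, h}  B2 = {c, g, h}  B3 = {c, e, h}  B4 = {a, c, d}  B5 = {b, e, h}  B6 = {c, d, f}
Tree: B1–B2, B2–B3, B1–B4, B3–B5, B1–B6

The largest bag has 3 vertices, giving width 2; this decomposition certifies tw(G) ≤ 2. For the lower bound, the 3 vertices {c, d, h} are pairwise adjacent, and any tree decomposition puts a clique entirely inside one bag — forcing width ≥ 2. The upper and lower bounds meet at 2, so that is the treewidth.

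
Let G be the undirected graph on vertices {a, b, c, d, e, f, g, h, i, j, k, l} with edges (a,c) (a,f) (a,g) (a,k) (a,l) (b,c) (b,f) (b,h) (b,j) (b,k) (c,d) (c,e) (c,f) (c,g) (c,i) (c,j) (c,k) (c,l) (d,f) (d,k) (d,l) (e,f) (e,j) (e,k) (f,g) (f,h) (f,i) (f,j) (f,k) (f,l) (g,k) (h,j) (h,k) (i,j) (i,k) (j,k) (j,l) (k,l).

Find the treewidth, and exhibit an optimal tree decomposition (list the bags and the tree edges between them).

Every bag has size at most 5, so the width is 5 − 1 = 4 and tw(G) ≤ 4. For the lower bound, the 5 vertices {b, f, h, j, k} are pairwise adjacent, and any tree decomposition puts a clique entirely inside one bag — forcing width ≥ 4. Therefore the treewidth is 4.

Treewidth 4.
Bags: B1 = {b, f, h, j, k}  B2 = {b, c, f, j, k}  B3 = {c, f, j, k, l}  B4 = {c, d, f, k, l}  B5 = {c, f, i, j, k}  B6 = {c, e, f, j, k}  B7 = {a, c, f, k, l}  B8 = {a, c, f, g, k}
Tree: B1–B2, B2–B3, B3–B4, B2–B5, B5–B6, B3–B7, B7–B8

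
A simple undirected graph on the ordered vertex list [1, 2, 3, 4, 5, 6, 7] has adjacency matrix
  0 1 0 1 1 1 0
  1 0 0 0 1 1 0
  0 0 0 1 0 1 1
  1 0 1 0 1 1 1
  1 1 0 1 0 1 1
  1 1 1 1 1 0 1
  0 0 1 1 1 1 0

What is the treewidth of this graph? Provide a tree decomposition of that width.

Treewidth 3.
One such decomposition:
Bags: B1 = {4, 5, 6, 7}  B2 = {1, 4, 5, 6}  B3 = {3, 4, 6, 7}  B4 = {1, 2, 5, 6}
Tree: B1–B2, B1–B3, B2–B4

Every bag has size at most 4, so the width is 4 − 1 = 3 and tw(G) ≤ 3. For the lower bound, the 4 vertices {1, 2, 5, 6} are pairwise adjacent, and any tree decomposition puts a clique entirely inside one bag — forcing width ≥ 3. Therefore the treewidth is 3.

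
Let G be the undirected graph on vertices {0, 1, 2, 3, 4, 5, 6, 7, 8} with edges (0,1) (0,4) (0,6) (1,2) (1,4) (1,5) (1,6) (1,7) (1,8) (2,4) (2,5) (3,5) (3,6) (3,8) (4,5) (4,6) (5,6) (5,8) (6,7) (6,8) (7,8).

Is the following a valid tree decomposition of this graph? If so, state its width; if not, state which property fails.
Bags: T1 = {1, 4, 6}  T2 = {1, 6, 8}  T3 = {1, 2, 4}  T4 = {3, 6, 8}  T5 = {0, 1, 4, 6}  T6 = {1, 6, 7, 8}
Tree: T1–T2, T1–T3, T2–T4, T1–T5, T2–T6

A tree decomposition must satisfy three properties: every vertex lies in some bag; for every edge, both endpoints lie together in some bag; and for every vertex, the bags containing it form a connected subtree. Here vertex 5 appears in no bag, so the decomposition is invalid.

No — vertex 5 appears in no bag.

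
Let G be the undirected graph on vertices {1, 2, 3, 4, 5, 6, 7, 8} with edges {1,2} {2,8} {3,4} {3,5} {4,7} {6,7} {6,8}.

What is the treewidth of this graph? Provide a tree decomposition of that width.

Treewidth 1.
One optimal decomposition is:
Bags: B1 = {3, 5}  B2 = {3, 4}  B3 = {4, 7}  B4 = {6, 7}  B5 = {6, 8}  B6 = {2, 8}  B7 = {1, 2}
Tree: B1–B2, B2–B3, B3–B4, B4–B5, B5–B6, B6–B7

Every bag has size at most 2, so the width is 2 − 1 = 1 and tw(G) ≤ 1. Any graph with an edge has treewidth ≥ 1, and G has the edge 5–3. The upper and lower bounds meet at 1, so that is the treewidth.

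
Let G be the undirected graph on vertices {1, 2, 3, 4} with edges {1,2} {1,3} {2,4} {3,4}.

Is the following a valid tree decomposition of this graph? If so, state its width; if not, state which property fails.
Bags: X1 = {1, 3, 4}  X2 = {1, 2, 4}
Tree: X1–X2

Vertex coverage: the bags together contain {1, 2, 3, 4}, the full vertex set. Edge coverage: each edge of G has both endpoints in at least one bag. Running intersection: for every vertex, the bags containing it form a connected subtree. All three properties hold, so this is a valid tree decomposition of width max|bag| − 1 = 2, and hence tw(G) ≤ 2.

Yes; width 2.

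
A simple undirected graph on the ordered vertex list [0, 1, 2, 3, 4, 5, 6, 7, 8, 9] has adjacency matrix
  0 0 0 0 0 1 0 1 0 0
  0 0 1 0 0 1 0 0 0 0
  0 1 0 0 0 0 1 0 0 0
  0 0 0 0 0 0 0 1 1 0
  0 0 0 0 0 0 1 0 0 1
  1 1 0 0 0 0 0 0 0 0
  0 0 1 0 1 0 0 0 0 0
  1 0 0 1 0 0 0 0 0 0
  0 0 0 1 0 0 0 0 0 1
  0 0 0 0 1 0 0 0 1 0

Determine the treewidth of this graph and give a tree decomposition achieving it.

Treewidth 2.
One such decomposition:
Bags: B1 = {3, 8, 9}  B2 = {3, 4, 9}  B3 = {3, 4, 6}  B4 = {2, 3, 6}  B5 = {1, 2, 3}  B6 = {1, 3, 5}  B7 = {0, 3, 5}  B8 = {0, 3, 7}
Tree: B1–B2, B2–B3, B3–B4, B4–B5, B5–B6, B6–B7, B7–B8

The largest bag has 3 vertices, giving width 2; this decomposition certifies tw(G) ≤ 2. Since 3–8–9–4–6–2–1–5–0–7–3 is a cycle in G, G is not acyclic. Forests are exactly the graphs of treewidth ≤ 1, so tw(G) ≥ 2. Hence tw(G) = 2 exactly.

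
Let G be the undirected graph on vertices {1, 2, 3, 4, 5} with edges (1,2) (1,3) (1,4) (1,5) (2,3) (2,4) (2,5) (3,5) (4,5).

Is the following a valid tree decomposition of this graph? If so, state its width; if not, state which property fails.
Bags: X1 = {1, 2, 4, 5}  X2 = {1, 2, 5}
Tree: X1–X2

No — vertex 3 appears in no bag.

A tree decomposition must satisfy three properties: every vertex lies in some bag; for every edge, both endpoints lie together in some bag; and for every vertex, the bags containing it form a connected subtree. Here vertex 3 appears in no bag, so the decomposition is invalid.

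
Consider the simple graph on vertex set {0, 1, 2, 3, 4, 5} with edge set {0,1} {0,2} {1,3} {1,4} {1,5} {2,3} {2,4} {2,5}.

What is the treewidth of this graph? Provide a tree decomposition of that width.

Treewidth 2.
Bags: B1 = {1, 2, 5}  B2 = {0, 1, 2}  B3 = {1, 2, 3}  B4 = {1, 2, 4}
Tree: B1–B2, B2–B3, B3–B4

Each bag holds 3 vertices, so the decomposition has width 2, which upper-bounds the treewidth. For the lower bound, G contains the cycle 5–2–0–1–5, so G is not a forest; only forests have treewidth ≤ 1, hence tw(G) ≥ 2. Therefore the treewidth is 2.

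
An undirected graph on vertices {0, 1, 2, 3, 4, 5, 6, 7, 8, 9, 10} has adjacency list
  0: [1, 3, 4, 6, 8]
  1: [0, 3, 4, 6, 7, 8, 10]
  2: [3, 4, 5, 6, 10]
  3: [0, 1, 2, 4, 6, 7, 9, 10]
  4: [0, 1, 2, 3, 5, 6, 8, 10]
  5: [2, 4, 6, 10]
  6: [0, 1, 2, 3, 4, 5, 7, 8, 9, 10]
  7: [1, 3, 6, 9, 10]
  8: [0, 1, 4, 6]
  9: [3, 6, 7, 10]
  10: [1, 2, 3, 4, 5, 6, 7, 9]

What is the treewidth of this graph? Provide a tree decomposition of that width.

Treewidth 4.
Bags: B1 = {1, 3, 4, 6, 10}  B2 = {0, 1, 3, 4, 6}  B3 = {1, 3, 6, 7, 10}  B4 = {2, 3, 4, 6, 10}  B5 = {2, 4, 5, 6, 10}  B6 = {3, 6, 7, 9, 10}  B7 = {0, 1, 4, 6, 8}
Tree: B1–B2, B1–B3, B1–B4, B4–B5, B3–B6, B2–B7

The largest bag has 5 vertices, giving width 4; this decomposition certifies tw(G) ≤ 4. On the other hand G contains the 5-clique {0, 1, 4, 6, 8}. A clique must lie in a single bag of any decomposition, so no decomposition can have width below 4. Therefore the treewidth is 4.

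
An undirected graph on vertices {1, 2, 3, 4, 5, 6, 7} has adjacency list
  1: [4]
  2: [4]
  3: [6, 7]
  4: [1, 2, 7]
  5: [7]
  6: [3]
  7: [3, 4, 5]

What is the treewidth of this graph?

A width-1 tree decomposition is:
Bags: B1 = {4, 7}  B2 = {3, 7}  B3 = {1, 4}  B4 = {3, 6}  B5 = {2, 4}  B6 = {5, 7}
Tree: B1–B2, B1–B3, B2–B4, B3–B5, B1–B6
The largest bag has 2 vertices, giving width 1; this decomposition certifies tw(G) ≤ 1. Any graph with an edge has treewidth ≥ 1, and G has the edge 4–7. Therefore the treewidth is 1.

1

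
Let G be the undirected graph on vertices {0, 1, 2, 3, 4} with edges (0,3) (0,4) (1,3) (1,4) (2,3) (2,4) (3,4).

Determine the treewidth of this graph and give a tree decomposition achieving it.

Every bag has size at most 3, so the width is 3 − 1 = 2 and tw(G) ≤ 2. For the lower bound, the 3 vertices {0, 3, 4} are pairwise adjacent, and any tree decomposition puts a clique entirely inside one bag — forcing width ≥ 2. Combining the bounds, tw(G) = 2.

Treewidth 2.
Bags: B1 = {0, 3, 4}  B2 = {2, 3, 4}  B3 = {1, 3, 4}
Tree: B1–B2, B2–B3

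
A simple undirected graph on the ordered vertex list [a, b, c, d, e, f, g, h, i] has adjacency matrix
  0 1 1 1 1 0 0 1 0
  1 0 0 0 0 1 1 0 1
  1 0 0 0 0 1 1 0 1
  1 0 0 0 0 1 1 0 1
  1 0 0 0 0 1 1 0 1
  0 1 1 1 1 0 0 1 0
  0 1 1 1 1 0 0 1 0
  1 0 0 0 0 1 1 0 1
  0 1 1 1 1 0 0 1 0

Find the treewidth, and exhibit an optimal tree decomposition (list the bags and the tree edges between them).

Every bag has size at most 5, so the width is 5 − 1 = 4 and tw(G) ≤ 4. For the lower bound: the 5 vertex sets {a,h}, {c,g}, {d,f}, {i}, {e} are disjoint, each induces a connected subgraph, and every pair is joined by at least one edge of G. Contracting each set to a single vertex therefore yields K_{5} as a minor, and since treewidth is minor-monotone, tw(G) ≥ tw(K_{5}) = 4. The upper and lower bounds meet at 4, so that is the treewidth.

Treewidth 4.
One optimal decomposition is:
Bags: B1 = {a, f, g, h, i}  B2 = {a, c, f, g, i}  B3 = {a, d, f, g, i}  B4 = {a, e, f, g, i}  B5 = {a, b, f, g, i}
Tree: B1–B2, B2–B3, B3–B4, B4–B5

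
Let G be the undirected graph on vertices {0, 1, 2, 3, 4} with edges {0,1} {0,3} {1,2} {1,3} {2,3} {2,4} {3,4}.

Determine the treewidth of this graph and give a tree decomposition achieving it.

Treewidth 2.
One optimal decomposition is:
Bags: B1 = {1, 2, 3}  B2 = {0, 1, 3}  B3 = {2, 3, 4}
Tree: B1–B2, B1–B3

Every bag has size at most 3, so the width is 3 − 1 = 2 and tw(G) ≤ 2. On the other hand G contains the 3-clique {0, 1, 3}. A clique must lie in a single bag of any decomposition, so no decomposition can have width below 2. Hence tw(G) = 2 exactly.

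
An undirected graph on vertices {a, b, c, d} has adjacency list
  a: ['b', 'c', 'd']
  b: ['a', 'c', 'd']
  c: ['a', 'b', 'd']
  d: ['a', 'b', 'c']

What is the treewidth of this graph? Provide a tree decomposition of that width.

With just one bag of size 4, the width is 4 − 1 = 3, so tw(G) ≤ 3. Conversely, {a, b, c, d} is a clique of size 4, and the vertices of any clique must share a bag in every tree decomposition; so some bag has ≥ 4 vertices and tw(G) ≥ 3. Combining the bounds, tw(G) = 3.

Treewidth 3.
Bags: B1 = {a, b, c, d}
Tree: (single bag)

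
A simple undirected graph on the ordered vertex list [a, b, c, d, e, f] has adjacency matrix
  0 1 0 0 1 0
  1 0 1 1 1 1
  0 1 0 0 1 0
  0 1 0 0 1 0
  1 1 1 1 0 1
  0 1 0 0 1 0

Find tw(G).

2

A width-2 tree decomposition is:
Bags: B1 = {a, b, e}  B2 = {b, d, e}  B3 = {b, c, e}  B4 = {b, e, f}
Tree: B1–B2, B2–B3, B1–B4
Each bag holds 3 vertices, so the decomposition has width 2, which upper-bounds the treewidth. On the other hand G contains the 3-clique {b, d, e}. A clique must lie in a single bag of any decomposition, so no decomposition can have width below 2. The upper and lower bounds meet at 2, so that is the treewidth.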